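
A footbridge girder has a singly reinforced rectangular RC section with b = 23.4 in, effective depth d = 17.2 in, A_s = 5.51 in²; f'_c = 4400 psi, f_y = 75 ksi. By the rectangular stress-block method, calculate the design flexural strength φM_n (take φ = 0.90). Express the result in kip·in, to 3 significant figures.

T = A_s f_y = 5.51 × 75 = 413.25 kips.
a = T/(0.85 f'_c b) = 413.25/(0.85 × 4.4 × 23.4) = 4.722 in.
M_n = T(d − a/2) = 413.25 × (17.2 − 2.361) = 6132.2 kip·in.
φM_n = 0.90 × 6132.2 = 5519.0 kip·in.

φM_n ≈ 5520 kip·in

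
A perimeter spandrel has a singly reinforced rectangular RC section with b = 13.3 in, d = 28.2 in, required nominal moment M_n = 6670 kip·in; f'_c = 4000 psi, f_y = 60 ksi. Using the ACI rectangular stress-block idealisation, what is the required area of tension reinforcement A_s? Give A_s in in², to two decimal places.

From M_n = 0.85 f'_c a b (d − a/2):
a = d − √(d² − 2M_n/(0.85 f'_c b)) = 28.2 − √(28.2² − 2 × 6670/(0.85 × 4 × 13.3)) = 5.834 in.
A_s = 0.85 f'_c a b / f_y = 0.85 × 4 × 5.834 × 13.3 / 60 = 4.397 in².

A_s ≈ 4.40 in²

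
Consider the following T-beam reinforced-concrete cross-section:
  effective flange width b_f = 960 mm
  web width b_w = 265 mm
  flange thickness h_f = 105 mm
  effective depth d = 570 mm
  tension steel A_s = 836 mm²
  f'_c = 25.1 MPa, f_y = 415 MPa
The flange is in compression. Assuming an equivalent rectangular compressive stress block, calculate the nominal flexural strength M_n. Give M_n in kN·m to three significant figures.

M_n ≈ 195 kN·m

Tension: T = A_s f_y = 836 × 415 = 346940 N.
Try a within the flange: a = T/(0.85 f'_c b_f) = 346940/(0.85 × 25.1 × 960) = 16.94 mm.
Since a = 16.94 ≤ h_f = 105 mm, the stress block lies entirely in the flange; analyse as a rectangular beam of width b_f.
M_n = T(d − a/2) = 346940 × (570 − 8.47) = 194.82 × 10⁶ N·mm.
M_n = 194.82 kN·m.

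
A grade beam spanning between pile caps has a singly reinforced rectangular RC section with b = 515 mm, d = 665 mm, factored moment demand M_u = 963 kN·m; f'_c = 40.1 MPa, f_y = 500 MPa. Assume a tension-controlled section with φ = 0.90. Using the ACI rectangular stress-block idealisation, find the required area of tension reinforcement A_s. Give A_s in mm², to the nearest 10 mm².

A_s ≈ 3480 mm²

M_n = M_u/φ = 963/0.90 = 1070 kN·m.
With M_n = 0.85 f'_c a b (d − a/2), solve the quadratic for a:
a = d − √(d² − 2M_n/(0.85 f'_c b)) = 665 − √(665² − 2 × 1070×10⁶/(0.85 × 40.1 × 515)) = 99.04 mm.
A_s = 0.85 f'_c a b / f_y = 0.85 × 40.1 × 99.04 × 515 / 500 = 3477.1 mm².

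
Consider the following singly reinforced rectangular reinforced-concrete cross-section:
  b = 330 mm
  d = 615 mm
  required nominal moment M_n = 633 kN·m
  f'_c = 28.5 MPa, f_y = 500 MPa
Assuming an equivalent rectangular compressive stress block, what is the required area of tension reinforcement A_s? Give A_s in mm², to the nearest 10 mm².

A_s ≈ 2340 mm²

With M_n = 0.85 f'_c a b (d − a/2), solve the quadratic for a:
a = d − √(d² − 2M_n/(0.85 f'_c b)) = 615 − √(615² − 2 × 633×10⁶/(0.85 × 28.5 × 330)) = 146.11 mm.
A_s = 0.85 f'_c a b / f_y = 0.85 × 28.5 × 146.11 × 330 / 500 = 2336.1 mm².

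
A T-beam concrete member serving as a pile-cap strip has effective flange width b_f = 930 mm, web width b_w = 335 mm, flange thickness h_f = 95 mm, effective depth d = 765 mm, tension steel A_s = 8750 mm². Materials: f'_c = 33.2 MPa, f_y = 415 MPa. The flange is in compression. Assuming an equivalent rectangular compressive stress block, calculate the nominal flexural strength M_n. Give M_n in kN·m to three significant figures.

Tension: T = A_s f_y = 8750 × 415 = 3631250 N.
Try a within the flange: a = T/(0.85 f'_c b_f) = 3631250/(0.85 × 33.2 × 930) = 138.36 mm.
a = 138.36 > h_f = 95 mm: the block extends into the web. Split into flange-overhang and web parts.
C_f = 0.85 f'_c (b_f − b_w) h_f = 0.85 × 33.2 × (930 − 335) × 95 = 1595136 N.
Remaining web compression depth: a_w = (T − C_f)/(0.85 f'_c b_w) = (3631250 − 1595136)/(0.85 × 33.2 × 335) = 215.38 mm.
M_n = C_f(d − h_f/2) + (T − C_f)(d − a_w/2) = 1595136 × (765 − 47.5) + 2036114 × (765 − 107.69) = 1144.51 + 1338.36 = 2482.87 × 10⁶ N·mm.
M_n = 2482.87 kN·m.

M_n ≈ 2480 kN·m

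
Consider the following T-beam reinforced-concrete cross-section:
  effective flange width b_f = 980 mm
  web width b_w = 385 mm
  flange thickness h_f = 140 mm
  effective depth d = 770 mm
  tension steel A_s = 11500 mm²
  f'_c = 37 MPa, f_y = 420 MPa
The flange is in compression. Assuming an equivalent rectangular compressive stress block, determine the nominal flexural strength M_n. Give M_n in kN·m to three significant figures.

Tension: T = A_s f_y = 11500 × 420 = 4830000 N.
Try a within the flange: a = T/(0.85 f'_c b_f) = 4830000/(0.85 × 37 × 980) = 156.71 mm.
a = 156.71 > h_f = 140 mm: the block extends into the web. Split into flange-overhang and web parts.
C_f = 0.85 f'_c (b_f − b_w) h_f = 0.85 × 37 × (980 − 385) × 140 = 2619785 N.
Remaining web compression depth: a_w = (T − C_f)/(0.85 f'_c b_w) = (4830000 − 2619785)/(0.85 × 37 × 385) = 182.54 mm.
M_n = C_f(d − h_f/2) + (T − C_f)(d − a_w/2) = 2619785 × (770 − 70) + 2210215 × (770 − 91.27) = 1833.85 + 1500.14 = 3333.99 × 10⁶ N·mm.
M_n = 3333.99 kN·m.

M_n ≈ 3330 kN·m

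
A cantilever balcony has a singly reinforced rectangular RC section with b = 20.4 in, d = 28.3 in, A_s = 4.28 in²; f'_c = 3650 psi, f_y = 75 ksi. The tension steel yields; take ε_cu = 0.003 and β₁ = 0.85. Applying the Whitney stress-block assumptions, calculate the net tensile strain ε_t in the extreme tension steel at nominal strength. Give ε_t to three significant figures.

a = A_s f_y/(0.85 f'_c b) = 5.072 in.
β₁ = 0.85, so c = a/β₁ = 5.072/0.85 = 5.967 in.
From the linear strain diagram with ε_cu = 0.003: ε_t = 0.003 (d − c)/c = 0.003 × (28.3 − 5.967)/5.967 = 0.0112.
Since ε_t ≥ 0.005, the section is tension-controlled.

ε_t ≈ 0.0112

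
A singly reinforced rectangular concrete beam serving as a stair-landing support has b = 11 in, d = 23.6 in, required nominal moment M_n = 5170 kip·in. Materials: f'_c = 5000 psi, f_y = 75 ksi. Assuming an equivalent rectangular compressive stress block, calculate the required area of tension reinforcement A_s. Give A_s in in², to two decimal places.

A_s ≈ 3.29 in²

From M_n = 0.85 f'_c a b (d − a/2):
a = d − √(d² − 2M_n/(0.85 f'_c b)) = 23.6 − √(23.6² − 2 × 5170/(0.85 × 5 × 11)) = 5.276 in.
A_s = 0.85 f'_c a b / f_y = 0.85 × 5 × 5.276 × 11 / 75 = 3.289 in².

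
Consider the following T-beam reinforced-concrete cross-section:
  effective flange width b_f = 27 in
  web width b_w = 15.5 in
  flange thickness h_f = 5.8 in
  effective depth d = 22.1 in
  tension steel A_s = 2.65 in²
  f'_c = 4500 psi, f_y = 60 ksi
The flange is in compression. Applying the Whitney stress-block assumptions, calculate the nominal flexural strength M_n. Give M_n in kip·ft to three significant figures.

Tension: T = A_s f_y = 2.65 × 60 = 159 kips.
Try a within the flange: a = T/(0.85 f'_c b_f) = 159/(0.85 × 4.5 × 27) = 1.540 in.
Since a = 1.540 ≤ h_f = 5.8 in, the stress block lies entirely in the flange; analyse as a rectangular beam of width b_f.
M_n = T(d − a/2) = 159 × (22.1 − 0.77) = 3391.5 kip·in.
M_n = 3391.5/12 = 282.63 kip·ft.

M_n ≈ 283 kip·ft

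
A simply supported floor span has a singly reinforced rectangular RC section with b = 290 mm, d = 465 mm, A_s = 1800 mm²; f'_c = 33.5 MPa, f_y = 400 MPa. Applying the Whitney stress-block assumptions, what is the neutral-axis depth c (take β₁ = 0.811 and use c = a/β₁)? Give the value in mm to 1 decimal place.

c ≈ 107.5 mm

T = A_s f_y = 1800 × 400 = 720000 N = 720 kN.
Setting C = 0.85 f'_c a b equal to T: a = 720000/(0.85 × 33.5 × 290) = 87.191 mm.
With β₁ = 0.811, c = a/β₁ = 87.191/0.811 = 107.5 mm.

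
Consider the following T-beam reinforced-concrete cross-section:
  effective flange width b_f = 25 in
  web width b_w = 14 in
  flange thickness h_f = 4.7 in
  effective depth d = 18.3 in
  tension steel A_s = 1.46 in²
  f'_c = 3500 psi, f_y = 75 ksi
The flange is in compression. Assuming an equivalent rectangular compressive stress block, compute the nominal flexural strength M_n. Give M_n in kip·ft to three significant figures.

Tension: T = A_s f_y = 1.46 × 75 = 109.5 kips.
Try a within the flange: a = T/(0.85 f'_c b_f) = 109.5/(0.85 × 3.5 × 25) = 1.472 in.
Since a = 1.472 ≤ h_f = 4.7 in, the stress block lies entirely in the flange; analyse as a rectangular beam of width b_f.
M_n = T(d − a/2) = 109.5 × (18.3 − 0.736) = 1923.3 kip·in.
M_n = 1923.3/12 = 160.28 kip·ft.

M_n ≈ 160 kip·ft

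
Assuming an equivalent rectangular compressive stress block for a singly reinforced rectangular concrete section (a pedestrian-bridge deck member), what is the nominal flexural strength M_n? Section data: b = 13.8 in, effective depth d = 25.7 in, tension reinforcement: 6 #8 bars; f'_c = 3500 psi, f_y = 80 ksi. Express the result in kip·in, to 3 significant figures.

A_s = 6 × 0.79 = 4.74 in².
T = A_s f_y = 4.74 × 80 = 379.2 kips.
a = T/(0.85 f'_c b) = 379.2/(0.85 × 3.5 × 13.8) = 9.236 in.
M_n = T(d − a/2) = 379.2 × (25.7 − 4.618) = 7994.3 kip·in.

M_n ≈ 7990 kip·in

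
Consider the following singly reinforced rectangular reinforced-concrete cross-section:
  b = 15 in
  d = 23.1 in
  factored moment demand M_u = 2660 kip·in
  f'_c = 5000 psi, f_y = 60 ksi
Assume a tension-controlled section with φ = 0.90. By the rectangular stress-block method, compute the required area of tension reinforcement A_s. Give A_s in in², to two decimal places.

M_n = M_u/φ = 2660/0.90 = 2955.56 kip·in.
From M_n = 0.85 f'_c a b (d − a/2):
a = d − √(d² − 2M_n/(0.85 f'_c b)) = 23.1 − √(23.1² − 2 × 2955.56/(0.85 × 5 × 15)) = 2.103 in.
A_s = 0.85 f'_c a b / f_y = 0.85 × 5 × 2.103 × 15 / 60 = 2.234 in².

A_s ≈ 2.23 in²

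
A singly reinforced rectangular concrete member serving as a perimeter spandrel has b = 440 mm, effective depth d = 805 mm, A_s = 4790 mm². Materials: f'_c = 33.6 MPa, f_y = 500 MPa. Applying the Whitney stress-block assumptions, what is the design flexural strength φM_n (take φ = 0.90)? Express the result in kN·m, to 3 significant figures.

φM_n ≈ 1530 kN·m

T = A_s f_y = 4790 × 500 = 2395000 N = 2395 kN.
From C = T: a = T/(0.85 f'_c b) = 2395000/(0.85 × 33.6 × 440) = 190.59 mm.
M_n = T(d − a/2) = 2395 kN × (805 − 95.295) mm = 1699.74 kN·m.
φM_n = 0.90 × 1699.74 = 1529.77 kN·m.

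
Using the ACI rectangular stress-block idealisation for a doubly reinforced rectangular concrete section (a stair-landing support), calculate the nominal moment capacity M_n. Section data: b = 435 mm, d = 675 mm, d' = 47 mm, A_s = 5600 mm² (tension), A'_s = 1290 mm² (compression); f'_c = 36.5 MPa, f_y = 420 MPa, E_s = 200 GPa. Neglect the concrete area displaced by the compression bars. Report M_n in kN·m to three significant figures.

Assume both tension and compression steel yield.
Net tension couple steel: A_s − A'_s = 4310 mm².
a = (A_s − A'_s) f_y / (0.85 f'_c b) = 1810200/(0.85 × 36.5 × 435) = 134.13 mm.
c = a/β₁ = 134.13/0.789 = 170.00 mm; ε'_s = 0.003(c − d')/c = 0.0022 ≥ f_y/E_s = 0.0021, so compression steel does yield.
M_n = (A_s − A'_s) f_y (d − a/2) + A'_s f_y (d − d') = [1810200 × (675 − 67.065) + 541800 × (675 − 47)] × 10⁻⁶ = 1100.48 + 340.25 = 1440.73 kN·m.

M_n ≈ 1440 kN·m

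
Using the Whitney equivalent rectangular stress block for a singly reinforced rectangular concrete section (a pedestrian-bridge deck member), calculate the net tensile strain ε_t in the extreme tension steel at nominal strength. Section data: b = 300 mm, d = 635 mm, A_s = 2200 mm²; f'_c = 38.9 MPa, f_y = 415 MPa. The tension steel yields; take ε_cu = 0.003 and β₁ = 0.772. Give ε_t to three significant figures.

a = A_s f_y/(0.85 f'_c b) = 92.04 mm.
β₁ = 0.772, so c = a/β₁ = 92.04/0.772 = 119.22 mm.
From the linear strain diagram with ε_cu = 0.003: ε_t = 0.003 (d − c)/c = 0.003 × (635 − 119.22)/119.22 = 0.0130.
Since ε_t ≥ 0.005, the section is tension-controlled.

ε_t ≈ 0.0130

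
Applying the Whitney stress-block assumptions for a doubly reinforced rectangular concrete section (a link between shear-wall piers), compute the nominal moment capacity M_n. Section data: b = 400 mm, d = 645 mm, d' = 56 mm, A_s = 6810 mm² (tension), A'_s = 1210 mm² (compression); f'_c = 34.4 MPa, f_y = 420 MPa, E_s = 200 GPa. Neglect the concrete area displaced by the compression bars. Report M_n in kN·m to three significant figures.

Assume both tension and compression steel yield.
Net tension couple steel: A_s − A'_s = 5600 mm².
a = (A_s − A'_s) f_y / (0.85 f'_c b) = 2352000/(0.85 × 34.4 × 400) = 201.09 mm.
c = a/β₁ = 201.09/0.804 = 250.11 mm; ε'_s = 0.003(c − d')/c = 0.0023 ≥ f_y/E_s = 0.0021, so compression steel does yield.
M_n = (A_s − A'_s) f_y (d − a/2) + A'_s f_y (d − d') = [2352000 × (645 − 100.545) + 508200 × (645 − 56)] × 10⁻⁶ = 1280.56 + 299.33 = 1579.89 kN·m.

M_n ≈ 1580 kN·m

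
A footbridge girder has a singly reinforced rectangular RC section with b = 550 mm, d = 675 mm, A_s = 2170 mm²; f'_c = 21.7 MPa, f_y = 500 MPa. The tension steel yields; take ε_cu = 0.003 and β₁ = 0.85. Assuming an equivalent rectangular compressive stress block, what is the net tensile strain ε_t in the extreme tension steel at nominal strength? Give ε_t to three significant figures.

ε_t ≈ 0.0131

a = A_s f_y/(0.85 f'_c b) = 106.95 mm.
β₁ = 0.85, so c = a/β₁ = 106.95/0.85 = 125.82 mm.
From the linear strain diagram with ε_cu = 0.003: ε_t = 0.003 (d − c)/c = 0.003 × (675 − 125.82)/125.82 = 0.0131.
Since ε_t ≥ 0.005, the section is tension-controlled.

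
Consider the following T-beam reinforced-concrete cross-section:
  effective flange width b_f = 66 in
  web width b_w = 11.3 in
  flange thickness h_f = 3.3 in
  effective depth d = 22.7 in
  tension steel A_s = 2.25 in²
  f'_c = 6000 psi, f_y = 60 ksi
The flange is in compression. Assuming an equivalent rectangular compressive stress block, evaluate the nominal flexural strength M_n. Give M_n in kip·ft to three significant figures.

Tension: T = A_s f_y = 2.25 × 60 = 135 kips.
Try a within the flange: a = T/(0.85 f'_c b_f) = 135/(0.85 × 6 × 66) = 0.401 in.
Since a = 0.401 ≤ h_f = 3.3 in, the stress block lies entirely in the flange; analyse as a rectangular beam of width b_f.
M_n = T(d − a/2) = 135 × (22.7 − 0.2005) = 3037.4 kip·in.
M_n = 3037.4/12 = 253.12 kip·ft.

M_n ≈ 253 kip·ft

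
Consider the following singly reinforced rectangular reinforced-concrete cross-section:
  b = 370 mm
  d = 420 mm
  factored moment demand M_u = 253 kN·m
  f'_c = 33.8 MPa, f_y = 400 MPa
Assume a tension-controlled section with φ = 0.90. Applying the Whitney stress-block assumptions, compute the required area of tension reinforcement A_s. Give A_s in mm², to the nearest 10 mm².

M_n = M_u/φ = 253/0.90 = 281.111 kN·m.
With M_n = 0.85 f'_c a b (d − a/2), solve the quadratic for a:
a = d − √(d² − 2M_n/(0.85 f'_c b)) = 420 − √(420² − 2 × 281.111×10⁶/(0.85 × 33.8 × 370)) = 68.56 mm.
A_s = 0.85 f'_c a b / f_y = 0.85 × 33.8 × 68.56 × 370 / 400 = 1822.0 mm².

A_s ≈ 1820 mm²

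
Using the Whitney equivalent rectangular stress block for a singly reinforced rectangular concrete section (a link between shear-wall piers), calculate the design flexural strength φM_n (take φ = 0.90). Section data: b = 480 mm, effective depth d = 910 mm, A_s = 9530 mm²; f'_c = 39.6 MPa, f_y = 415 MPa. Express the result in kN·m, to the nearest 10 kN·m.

T = A_s f_y = 9530 × 415 = 3954950 N = 3954.95 kN.
From C = T: a = T/(0.85 f'_c b) = 3954950/(0.85 × 39.6 × 480) = 244.79 mm.
M_n = T(d − a/2) = 3954.95 kN × (910 − 122.395) mm = 3114.94 kN·m.
φM_n = 0.90 × 3114.94 = 2803.45 kN·m.

φM_n ≈ 2800 kN·m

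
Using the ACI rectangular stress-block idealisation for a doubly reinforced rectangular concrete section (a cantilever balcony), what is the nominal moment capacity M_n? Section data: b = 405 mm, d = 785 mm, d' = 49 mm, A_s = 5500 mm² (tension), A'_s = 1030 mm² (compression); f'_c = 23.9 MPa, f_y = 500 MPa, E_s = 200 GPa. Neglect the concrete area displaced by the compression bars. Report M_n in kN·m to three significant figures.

Assume both tension and compression steel yield.
Net tension couple steel: A_s − A'_s = 4470 mm².
a = (A_s − A'_s) f_y / (0.85 f'_c b) = 2235000/(0.85 × 23.9 × 405) = 271.65 mm.
c = a/β₁ = 271.65/0.85 = 319.59 mm; ε'_s = 0.003(c − d')/c = 0.0025 ≥ f_y/E_s = 0.0025, so compression steel does yield.
M_n = (A_s − A'_s) f_y (d − a/2) + A'_s f_y (d − d') = [2235000 × (785 − 135.825) + 515000 × (785 − 49)] × 10⁻⁶ = 1450.91 + 379.04 = 1829.95 kN·m.

M_n ≈ 1830 kN·m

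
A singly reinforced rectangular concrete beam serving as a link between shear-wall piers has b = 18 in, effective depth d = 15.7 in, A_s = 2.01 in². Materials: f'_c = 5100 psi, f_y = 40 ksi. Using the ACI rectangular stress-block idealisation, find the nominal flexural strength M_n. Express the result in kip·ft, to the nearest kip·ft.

M_n ≈ 102 kip·ft

T = A_s f_y = 2.01 × 40 = 80.4 kips.
a = T/(0.85 f'_c b) = 80.4/(0.85 × 5.1 × 18) = 1.030 in.
M_n = T(d − a/2) = 80.4 × (15.7 − 0.515) = 1220.9 kip·in = 1220.9/12 = 101.74 kip·ft.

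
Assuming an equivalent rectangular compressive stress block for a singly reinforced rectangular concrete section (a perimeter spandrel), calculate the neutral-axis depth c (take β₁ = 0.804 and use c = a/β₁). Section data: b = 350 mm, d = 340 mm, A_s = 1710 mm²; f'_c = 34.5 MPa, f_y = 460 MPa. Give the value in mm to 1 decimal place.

T = A_s f_y = 1710 × 460 = 786600 N = 786.6 kN.
Setting C = 0.85 f'_c a b equal to T: a = 786600/(0.85 × 34.5 × 350) = 76.639 mm.
With β₁ = 0.804, c = a/β₁ = 76.639/0.804 = 95.3 mm.

c ≈ 95.3 mm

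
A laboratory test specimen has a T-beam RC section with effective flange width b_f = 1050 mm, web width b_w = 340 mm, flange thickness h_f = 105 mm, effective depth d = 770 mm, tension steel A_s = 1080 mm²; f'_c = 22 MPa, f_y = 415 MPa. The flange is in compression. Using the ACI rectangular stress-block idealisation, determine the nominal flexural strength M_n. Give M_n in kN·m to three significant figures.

Tension: T = A_s f_y = 1080 × 415 = 448200 N.
Try a within the flange: a = T/(0.85 f'_c b_f) = 448200/(0.85 × 22 × 1050) = 22.83 mm.
Since a = 22.83 ≤ h_f = 105 mm, the stress block lies entirely in the flange; analyse as a rectangular beam of width b_f.
M_n = T(d − a/2) = 448200 × (770 − 11.415) = 340.00 × 10⁶ N·mm.
M_n = 340.00 kN·m.

M_n ≈ 340 kN·m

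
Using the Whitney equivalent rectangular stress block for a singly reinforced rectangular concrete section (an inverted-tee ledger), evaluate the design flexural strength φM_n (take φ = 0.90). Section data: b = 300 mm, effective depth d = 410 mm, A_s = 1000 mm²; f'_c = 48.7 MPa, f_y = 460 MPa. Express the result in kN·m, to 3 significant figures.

T = A_s f_y = 1000 × 460 = 460000 N = 460 kN.
From C = T: a = T/(0.85 f'_c b) = 460000/(0.85 × 48.7 × 300) = 37.04 mm.
M_n = T(d − a/2) = 460 kN × (410 − 18.52) mm = 180.08 kN·m.
φM_n = 0.90 × 180.08 = 162.07 kN·m.

φM_n ≈ 162 kN·m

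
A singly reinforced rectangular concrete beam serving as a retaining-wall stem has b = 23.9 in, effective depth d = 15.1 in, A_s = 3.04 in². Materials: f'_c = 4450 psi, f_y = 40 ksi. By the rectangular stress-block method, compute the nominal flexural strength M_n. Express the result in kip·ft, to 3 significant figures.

M_n ≈ 146 kip·ft

T = A_s f_y = 3.04 × 40 = 121.6 kips.
a = T/(0.85 f'_c b) = 121.6/(0.85 × 4.45 × 23.9) = 1.345 in.
M_n = T(d − a/2) = 121.6 × (15.1 − 0.6725) = 1754.4 kip·in = 1754.4/12 = 146.20 kip·ft.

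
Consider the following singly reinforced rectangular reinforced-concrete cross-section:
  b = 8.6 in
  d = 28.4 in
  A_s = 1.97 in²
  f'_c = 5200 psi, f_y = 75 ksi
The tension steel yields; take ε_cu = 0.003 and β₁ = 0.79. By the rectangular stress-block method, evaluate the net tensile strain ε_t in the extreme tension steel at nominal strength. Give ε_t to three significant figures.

ε_t ≈ 0.0143

a = A_s f_y/(0.85 f'_c b) = 3.887 in.
β₁ = 0.79, so c = a/β₁ = 3.887/0.79 = 4.920 in.
From the linear strain diagram with ε_cu = 0.003: ε_t = 0.003 (d − c)/c = 0.003 × (28.4 − 4.920)/4.920 = 0.0143.
Since ε_t ≥ 0.005, the section is tension-controlled.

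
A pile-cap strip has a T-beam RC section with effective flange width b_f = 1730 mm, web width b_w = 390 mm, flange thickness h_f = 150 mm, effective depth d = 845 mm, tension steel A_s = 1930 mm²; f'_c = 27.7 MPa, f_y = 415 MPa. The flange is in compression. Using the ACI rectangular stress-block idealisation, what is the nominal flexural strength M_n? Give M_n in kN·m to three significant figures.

M_n ≈ 669 kN·m

Tension: T = A_s f_y = 1930 × 415 = 800950 N.
Try a within the flange: a = T/(0.85 f'_c b_f) = 800950/(0.85 × 27.7 × 1730) = 19.66 mm.
Since a = 19.66 ≤ h_f = 150 mm, the stress block lies entirely in the flange; analyse as a rectangular beam of width b_f.
M_n = T(d − a/2) = 800950 × (845 − 9.83) = 668.93 × 10⁶ N·mm.
M_n = 668.93 kN·m.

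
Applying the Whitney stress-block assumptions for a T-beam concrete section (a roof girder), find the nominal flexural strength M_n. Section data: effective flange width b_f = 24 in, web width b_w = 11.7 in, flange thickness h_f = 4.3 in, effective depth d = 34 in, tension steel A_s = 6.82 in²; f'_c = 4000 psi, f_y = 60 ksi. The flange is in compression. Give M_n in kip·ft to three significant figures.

Tension: T = A_s f_y = 6.82 × 60 = 409.2 kips.
Try a within the flange: a = T/(0.85 f'_c b_f) = 409.2/(0.85 × 4 × 24) = 5.015 in.
a = 5.015 > h_f = 4.3 in: the block extends into the web. Split into flange-overhang and web parts.
C_f = 0.85 f'_c (b_f − b_w) h_f = 0.85 × 4 × (24 − 11.7) × 4.3 = 179.8 kips.
Remaining web compression depth: a_w = (T − C_f)/(0.85 f'_c b_w) = (409.2 − 179.8)/(0.85 × 4 × 11.7) = 5.767 in.
M_n = C_f(d − h_f/2) + (T − C_f)(d − a_w/2) = 179.8 × (34 − 2.15) + 229.4 × (34 − 2.8835) = 5726.6 + 7138.1 = 12864.7 kip·in.
M_n = 12864.7/12 = 1072.06 kip·ft.

M_n ≈ 1070 kip·ft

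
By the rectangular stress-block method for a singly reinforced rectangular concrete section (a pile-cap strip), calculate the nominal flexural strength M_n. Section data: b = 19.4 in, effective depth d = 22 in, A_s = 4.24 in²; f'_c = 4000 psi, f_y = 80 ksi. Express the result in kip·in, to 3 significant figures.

M_n ≈ 6590 kip·in

T = A_s f_y = 4.24 × 80 = 339.2 kips.
a = T/(0.85 f'_c b) = 339.2/(0.85 × 4 × 19.4) = 5.143 in.
M_n = T(d − a/2) = 339.2 × (22 − 2.5715) = 6590.1 kip·in.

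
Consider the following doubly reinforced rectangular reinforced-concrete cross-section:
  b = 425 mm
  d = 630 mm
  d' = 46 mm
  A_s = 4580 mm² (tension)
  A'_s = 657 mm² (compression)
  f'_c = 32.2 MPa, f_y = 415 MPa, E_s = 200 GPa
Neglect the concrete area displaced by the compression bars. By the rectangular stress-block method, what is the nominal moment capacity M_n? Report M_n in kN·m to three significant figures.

Assume both tension and compression steel yield.
Net tension couple steel: A_s − A'_s = 3923 mm².
a = (A_s − A'_s) f_y / (0.85 f'_c b) = 1628045/(0.85 × 32.2 × 425) = 139.96 mm.
c = a/β₁ = 139.96/0.82 = 170.68 mm; ε'_s = 0.003(c − d')/c = 0.0022 ≥ f_y/E_s = 0.0021, so compression steel does yield.
M_n = (A_s − A'_s) f_y (d − a/2) + A'_s f_y (d − d') = [1628045 × (630 − 69.98) + 272655 × (630 − 46)] × 10⁻⁶ = 911.74 + 159.23 = 1070.97 kN·m.

M_n ≈ 1070 kN·m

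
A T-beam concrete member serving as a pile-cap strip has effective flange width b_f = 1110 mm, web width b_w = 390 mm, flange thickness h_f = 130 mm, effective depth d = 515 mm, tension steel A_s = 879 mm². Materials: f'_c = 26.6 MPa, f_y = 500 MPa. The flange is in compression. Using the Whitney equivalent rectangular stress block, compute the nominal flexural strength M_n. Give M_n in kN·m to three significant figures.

Tension: T = A_s f_y = 879 × 500 = 439500 N.
Try a within the flange: a = T/(0.85 f'_c b_f) = 439500/(0.85 × 26.6 × 1110) = 17.51 mm.
Since a = 17.51 ≤ h_f = 130 mm, the stress block lies entirely in the flange; analyse as a rectangular beam of width b_f.
M_n = T(d − a/2) = 439500 × (515 − 8.755) = 222.49 × 10⁶ N·mm.
M_n = 222.49 kN·m.

M_n ≈ 222 kN·m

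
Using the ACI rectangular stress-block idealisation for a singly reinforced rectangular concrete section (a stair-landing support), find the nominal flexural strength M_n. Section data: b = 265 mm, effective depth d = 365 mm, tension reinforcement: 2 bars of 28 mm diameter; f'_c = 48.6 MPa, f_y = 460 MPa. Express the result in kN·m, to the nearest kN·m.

M_n ≈ 192 kN·m

A_s = 2 × 616 = 1232 mm².
T = A_s f_y = 1232 × 460 = 566720 N = 566.72 kN.
From C = T: a = T/(0.85 f'_c b) = 566720/(0.85 × 48.6 × 265) = 51.77 mm.
M_n = T(d − a/2) = 566.72 kN × (365 − 25.885) mm = 192.18 kN·m.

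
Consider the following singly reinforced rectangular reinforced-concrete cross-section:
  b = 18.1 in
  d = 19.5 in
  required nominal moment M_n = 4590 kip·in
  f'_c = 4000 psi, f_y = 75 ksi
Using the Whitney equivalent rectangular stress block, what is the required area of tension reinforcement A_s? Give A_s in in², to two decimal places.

From M_n = 0.85 f'_c a b (d − a/2):
a = d − √(d² − 2M_n/(0.85 f'_c b)) = 19.5 − √(19.5² − 2 × 4590/(0.85 × 4 × 18.1)) = 4.299 in.
A_s = 0.85 f'_c a b / f_y = 0.85 × 4 × 4.299 × 18.1 / 75 = 3.527 in².

A_s ≈ 3.53 in²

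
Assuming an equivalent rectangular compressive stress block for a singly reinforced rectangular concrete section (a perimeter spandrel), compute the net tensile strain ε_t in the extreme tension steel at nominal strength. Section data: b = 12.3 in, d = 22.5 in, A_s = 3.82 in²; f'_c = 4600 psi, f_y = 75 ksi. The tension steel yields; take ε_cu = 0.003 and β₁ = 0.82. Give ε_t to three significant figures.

a = A_s f_y/(0.85 f'_c b) = 5.957 in.
β₁ = 0.82, so c = a/β₁ = 5.957/0.82 = 7.265 in.
From the linear strain diagram with ε_cu = 0.003: ε_t = 0.003 (d − c)/c = 0.003 × (22.5 − 7.265)/7.265 = 0.00629.
Since ε_t ≥ 0.005, the section is tension-controlled.

ε_t ≈ 0.00629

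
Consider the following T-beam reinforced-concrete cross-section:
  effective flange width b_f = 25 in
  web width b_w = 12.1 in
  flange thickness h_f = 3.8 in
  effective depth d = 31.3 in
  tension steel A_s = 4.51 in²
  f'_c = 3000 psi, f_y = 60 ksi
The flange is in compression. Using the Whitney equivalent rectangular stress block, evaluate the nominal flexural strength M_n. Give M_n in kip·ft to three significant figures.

Tension: T = A_s f_y = 4.51 × 60 = 270.6 kips.
Try a within the flange: a = T/(0.85 f'_c b_f) = 270.6/(0.85 × 3 × 25) = 4.245 in.
a = 4.245 > h_f = 3.8 in: the block extends into the web. Split into flange-overhang and web parts.
C_f = 0.85 f'_c (b_f − b_w) h_f = 0.85 × 3 × (25 − 12.1) × 3.8 = 125.0 kips.
Remaining web compression depth: a_w = (T − C_f)/(0.85 f'_c b_w) = (270.6 − 125.0)/(0.85 × 3 × 12.1) = 4.719 in.
M_n = C_f(d − h_f/2) + (T − C_f)(d − a_w/2) = 125.0 × (31.3 − 1.9) + 145.6 × (31.3 − 2.3595) = 3675.0 + 4213.7 = 7888.7 kip·in.
M_n = 7888.7/12 = 657.39 kip·ft.

M_n ≈ 657 kip·ft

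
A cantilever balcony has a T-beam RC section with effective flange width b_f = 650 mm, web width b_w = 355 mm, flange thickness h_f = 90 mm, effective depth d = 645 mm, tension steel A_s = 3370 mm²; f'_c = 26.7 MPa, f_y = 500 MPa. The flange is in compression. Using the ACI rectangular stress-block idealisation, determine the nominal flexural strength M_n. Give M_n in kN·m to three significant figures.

Tension: T = A_s f_y = 3370 × 500 = 1685000 N.
Try a within the flange: a = T/(0.85 f'_c b_f) = 1685000/(0.85 × 26.7 × 650) = 114.22 mm.
a = 114.22 > h_f = 90 mm: the block extends into the web. Split into flange-overhang and web parts.
C_f = 0.85 f'_c (b_f − b_w) h_f = 0.85 × 26.7 × (650 − 355) × 90 = 602552 N.
Remaining web compression depth: a_w = (T − C_f)/(0.85 f'_c b_w) = (1685000 − 602552)/(0.85 × 26.7 × 355) = 134.35 mm.
M_n = C_f(d − h_f/2) + (T − C_f)(d − a_w/2) = 602552 × (645 − 45) + 1082448 × (645 − 67.175) = 361.53 + 625.47 = 987.00 × 10⁶ N·mm.
M_n = 987.00 kN·m.

M_n ≈ 987 kN·m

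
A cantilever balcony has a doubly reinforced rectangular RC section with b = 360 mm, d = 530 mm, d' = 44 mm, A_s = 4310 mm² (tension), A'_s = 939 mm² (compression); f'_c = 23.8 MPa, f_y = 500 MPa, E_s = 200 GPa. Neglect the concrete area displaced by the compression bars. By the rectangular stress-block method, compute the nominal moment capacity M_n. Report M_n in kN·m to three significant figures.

M_n ≈ 926 kN·m

Assume both tension and compression steel yield.
Net tension couple steel: A_s − A'_s = 3371 mm².
a = (A_s − A'_s) f_y / (0.85 f'_c b) = 1685500/(0.85 × 23.8 × 360) = 231.44 mm.
c = a/β₁ = 231.44/0.85 = 272.28 mm; ε'_s = 0.003(c − d')/c = 0.0025 ≥ f_y/E_s = 0.0025, so compression steel does yield.
M_n = (A_s − A'_s) f_y (d − a/2) + A'_s f_y (d − d') = [1685500 × (530 − 115.72) + 469500 × (530 − 44)] × 10⁻⁶ = 698.27 + 228.18 = 926.45 kN·m.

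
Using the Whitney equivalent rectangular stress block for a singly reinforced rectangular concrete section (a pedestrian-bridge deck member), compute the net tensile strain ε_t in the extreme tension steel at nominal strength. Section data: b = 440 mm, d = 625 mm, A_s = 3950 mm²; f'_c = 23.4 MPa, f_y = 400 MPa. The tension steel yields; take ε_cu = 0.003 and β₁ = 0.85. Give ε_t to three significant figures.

a = A_s f_y/(0.85 f'_c b) = 180.54 mm.
β₁ = 0.85, so c = a/β₁ = 180.54/0.85 = 212.40 mm.
From the linear strain diagram with ε_cu = 0.003: ε_t = 0.003 (d − c)/c = 0.003 × (625 − 212.40)/212.40 = 0.00583.
Since ε_t ≥ 0.005, the section is tension-controlled.

ε_t ≈ 0.00583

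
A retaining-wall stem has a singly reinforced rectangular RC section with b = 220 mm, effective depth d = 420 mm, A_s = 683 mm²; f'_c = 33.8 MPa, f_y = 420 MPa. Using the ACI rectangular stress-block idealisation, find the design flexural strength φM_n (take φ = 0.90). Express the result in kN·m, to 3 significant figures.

T = A_s f_y = 683 × 420 = 286860 N = 286.86 kN.
From C = T: a = T/(0.85 f'_c b) = 286860/(0.85 × 33.8 × 220) = 45.38 mm.
M_n = T(d − a/2) = 286.86 kN × (420 − 22.69) mm = 113.97 kN·m.
φM_n = 0.90 × 113.97 = 102.57 kN·m.

φM_n ≈ 103 kN·m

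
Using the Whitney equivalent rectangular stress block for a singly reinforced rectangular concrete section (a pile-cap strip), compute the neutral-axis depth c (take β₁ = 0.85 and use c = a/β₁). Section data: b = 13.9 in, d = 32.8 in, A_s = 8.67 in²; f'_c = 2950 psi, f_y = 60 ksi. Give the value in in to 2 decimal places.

T = A_s f_y = 8.67 × 60 = 520.2 kips.
a = T/(0.85 f'_c b) = 520.2/(0.85 × 2.95 × 13.9) = 14.9250 in.
With β₁ = 0.85, c = a/β₁ = 14.9250/0.85 = 17.56 in.

c ≈ 17.56 in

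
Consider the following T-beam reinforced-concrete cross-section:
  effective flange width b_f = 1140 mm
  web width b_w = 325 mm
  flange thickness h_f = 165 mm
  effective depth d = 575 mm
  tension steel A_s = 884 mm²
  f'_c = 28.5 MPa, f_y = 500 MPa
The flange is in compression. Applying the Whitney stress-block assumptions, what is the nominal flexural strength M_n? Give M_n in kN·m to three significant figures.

Tension: T = A_s f_y = 884 × 500 = 442000 N.
Try a within the flange: a = T/(0.85 f'_c b_f) = 442000/(0.85 × 28.5 × 1140) = 16.00 mm.
Since a = 16.00 ≤ h_f = 165 mm, the stress block lies entirely in the flange; analyse as a rectangular beam of width b_f.
M_n = T(d − a/2) = 442000 × (575 − 8) = 250.61 × 10⁶ N·mm.
M_n = 250.61 kN·m.

M_n ≈ 251 kN·m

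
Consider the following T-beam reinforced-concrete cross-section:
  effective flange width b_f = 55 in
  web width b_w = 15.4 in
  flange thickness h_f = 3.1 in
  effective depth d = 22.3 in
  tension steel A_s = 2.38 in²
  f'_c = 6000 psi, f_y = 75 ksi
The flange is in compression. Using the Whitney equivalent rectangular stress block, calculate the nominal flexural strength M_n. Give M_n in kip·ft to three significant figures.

Tension: T = A_s f_y = 2.38 × 75 = 178.5 kips.
Try a within the flange: a = T/(0.85 f'_c b_f) = 178.5/(0.85 × 6 × 55) = 0.636 in.
Since a = 0.636 ≤ h_f = 3.1 in, the stress block lies entirely in the flange; analyse as a rectangular beam of width b_f.
M_n = T(d − a/2) = 178.5 × (22.3 − 0.318) = 3923.8 kip·in.
M_n = 3923.8/12 = 326.98 kip·ft.

M_n ≈ 327 kip·ft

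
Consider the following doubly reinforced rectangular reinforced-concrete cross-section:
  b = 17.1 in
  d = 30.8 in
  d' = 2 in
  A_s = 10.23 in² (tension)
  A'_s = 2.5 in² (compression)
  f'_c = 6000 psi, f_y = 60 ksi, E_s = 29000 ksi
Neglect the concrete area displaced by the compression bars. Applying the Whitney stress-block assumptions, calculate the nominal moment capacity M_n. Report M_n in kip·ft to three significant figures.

M_n ≈ 1450 kip·ft

Assume both steels yield.
a = (A_s − A'_s) f_y/(0.85 f'_c b) = (10.23 − 2.5) × 60/(0.85 × 6 × 17.1) = 5.318 in.
c = a/β₁ = 5.318/0.75 = 7.091 in; ε'_s = 0.003(c − d')/c = 0.0022 ≥ ε_y = 0.0021, so the compression steel yields.
M_n = (A_s − A'_s) f_y (d − a/2) + A'_s f_y (d − d') = 463.8 × (30.8 − 2.659) + 150 × (30.8 − 2) = 13051.8 + 4320.0 = 17371.8 kip·in = 17371.8/12 = 1447.65 kip·ft.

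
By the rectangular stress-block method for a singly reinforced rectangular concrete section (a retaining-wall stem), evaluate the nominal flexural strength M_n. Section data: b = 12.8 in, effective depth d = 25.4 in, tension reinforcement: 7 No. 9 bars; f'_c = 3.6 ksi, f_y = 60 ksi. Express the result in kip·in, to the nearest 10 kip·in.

A_s = 7 × 1 = 7 in².
T = A_s f_y = 7 × 60 = 420 kips.
a = T/(0.85 f'_c b) = 420/(0.85 × 3.6 × 12.8) = 10.723 in.
M_n = T(d − a/2) = 420 × (25.4 − 5.3615) = 8416.2 kip·in.

M_n ≈ 8420 kip·in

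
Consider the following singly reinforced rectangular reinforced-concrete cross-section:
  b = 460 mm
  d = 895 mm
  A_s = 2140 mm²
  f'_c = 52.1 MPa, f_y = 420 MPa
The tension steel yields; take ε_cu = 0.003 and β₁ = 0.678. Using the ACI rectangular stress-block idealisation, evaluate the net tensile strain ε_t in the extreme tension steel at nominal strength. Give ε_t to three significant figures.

a = A_s f_y/(0.85 f'_c b) = 44.12 mm.
β₁ = 0.678, so c = a/β₁ = 44.12/0.678 = 65.07 mm.
From the linear strain diagram with ε_cu = 0.003: ε_t = 0.003 (d − c)/c = 0.003 × (895 − 65.07)/65.07 = 0.0383.
Since ε_t ≥ 0.005, the section is tension-controlled.

ε_t ≈ 0.0383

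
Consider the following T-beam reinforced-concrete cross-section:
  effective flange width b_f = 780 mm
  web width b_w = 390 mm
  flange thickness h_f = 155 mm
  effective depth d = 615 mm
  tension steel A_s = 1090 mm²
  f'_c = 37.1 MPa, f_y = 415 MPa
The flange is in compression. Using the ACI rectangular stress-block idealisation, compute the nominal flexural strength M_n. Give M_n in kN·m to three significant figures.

M_n ≈ 274 kN·m

Tension: T = A_s f_y = 1090 × 415 = 452350 N.
Try a within the flange: a = T/(0.85 f'_c b_f) = 452350/(0.85 × 37.1 × 780) = 18.39 mm.
Since a = 18.39 ≤ h_f = 155 mm, the stress block lies entirely in the flange; analyse as a rectangular beam of width b_f.
M_n = T(d − a/2) = 452350 × (615 − 9.195) = 274.04 × 10⁶ N·mm.
M_n = 274.04 kN·m.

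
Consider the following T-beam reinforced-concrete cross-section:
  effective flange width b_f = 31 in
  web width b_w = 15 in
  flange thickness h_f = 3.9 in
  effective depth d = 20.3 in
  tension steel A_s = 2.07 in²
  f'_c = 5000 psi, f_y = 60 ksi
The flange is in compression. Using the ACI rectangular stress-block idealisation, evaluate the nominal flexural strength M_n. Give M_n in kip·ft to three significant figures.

Tension: T = A_s f_y = 2.07 × 60 = 124.2 kips.
Try a within the flange: a = T/(0.85 f'_c b_f) = 124.2/(0.85 × 5 × 31) = 0.943 in.
Since a = 0.943 ≤ h_f = 3.9 in, the stress block lies entirely in the flange; analyse as a rectangular beam of width b_f.
M_n = T(d − a/2) = 124.2 × (20.3 − 0.4715) = 2462.7 kip·in.
M_n = 2462.7/12 = 205.23 kip·ft.

M_n ≈ 205 kip·ft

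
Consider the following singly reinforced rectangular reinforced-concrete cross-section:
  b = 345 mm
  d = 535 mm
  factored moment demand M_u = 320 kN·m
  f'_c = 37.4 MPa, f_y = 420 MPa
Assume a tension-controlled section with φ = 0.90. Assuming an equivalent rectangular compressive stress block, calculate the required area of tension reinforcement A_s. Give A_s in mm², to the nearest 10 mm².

M_n = M_u/φ = 320/0.90 = 355.556 kN·m.
With M_n = 0.85 f'_c a b (d − a/2), solve the quadratic for a:
a = d − √(d² − 2M_n/(0.85 f'_c b)) = 535 − √(535² − 2 × 355.556×10⁶/(0.85 × 37.4 × 345)) = 64.48 mm.
A_s = 0.85 f'_c a b / f_y = 0.85 × 37.4 × 64.48 × 345 / 420 = 1683.8 mm².

A_s ≈ 1680 mm²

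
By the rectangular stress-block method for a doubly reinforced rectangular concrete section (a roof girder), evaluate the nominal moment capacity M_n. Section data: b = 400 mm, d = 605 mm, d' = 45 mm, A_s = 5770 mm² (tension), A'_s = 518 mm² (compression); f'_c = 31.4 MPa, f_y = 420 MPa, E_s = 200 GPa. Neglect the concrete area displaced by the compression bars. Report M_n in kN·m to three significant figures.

Assume both tension and compression steel yield.
Net tension couple steel: A_s − A'_s = 5252 mm².
a = (A_s − A'_s) f_y / (0.85 f'_c b) = 2205840/(0.85 × 31.4 × 400) = 206.62 mm.
c = a/β₁ = 206.62/0.826 = 250.15 mm; ε'_s = 0.003(c − d')/c = 0.0025 ≥ f_y/E_s = 0.0021, so compression steel does yield.
M_n = (A_s − A'_s) f_y (d − a/2) + A'_s f_y (d − d') = [2205840 × (605 − 103.31) + 217560 × (605 − 45)] × 10⁻⁶ = 1106.65 + 121.83 = 1228.48 kN·m.

M_n ≈ 1230 kN·m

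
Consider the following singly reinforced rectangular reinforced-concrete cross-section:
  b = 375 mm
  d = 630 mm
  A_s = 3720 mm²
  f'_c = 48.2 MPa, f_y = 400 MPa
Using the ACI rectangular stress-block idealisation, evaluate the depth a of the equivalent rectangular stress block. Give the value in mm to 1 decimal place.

a ≈ 96.9 mm

T = A_s f_y = 3720 × 400 = 1488000 N = 1488 kN.
Setting C = 0.85 f'_c a b equal to T: a = 1488000/(0.85 × 48.2 × 375) = 96.9 mm.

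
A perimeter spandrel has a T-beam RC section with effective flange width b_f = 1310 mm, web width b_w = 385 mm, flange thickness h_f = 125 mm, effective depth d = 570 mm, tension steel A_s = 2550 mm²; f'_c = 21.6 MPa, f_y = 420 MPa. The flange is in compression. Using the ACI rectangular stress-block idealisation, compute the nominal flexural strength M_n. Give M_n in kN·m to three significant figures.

M_n ≈ 587 kN·m

Tension: T = A_s f_y = 2550 × 420 = 1071000 N.
Try a within the flange: a = T/(0.85 f'_c b_f) = 1071000/(0.85 × 21.6 × 1310) = 44.53 mm.
Since a = 44.53 ≤ h_f = 125 mm, the stress block lies entirely in the flange; analyse as a rectangular beam of width b_f.
M_n = T(d − a/2) = 1071000 × (570 − 22.265) = 586.62 × 10⁶ N·mm.
M_n = 586.62 kN·m.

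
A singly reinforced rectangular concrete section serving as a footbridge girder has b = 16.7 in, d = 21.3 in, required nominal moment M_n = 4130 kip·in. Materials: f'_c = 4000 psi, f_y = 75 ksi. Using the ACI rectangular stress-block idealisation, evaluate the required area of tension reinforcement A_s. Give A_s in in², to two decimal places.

From M_n = 0.85 f'_c a b (d − a/2):
a = d − √(d² − 2M_n/(0.85 f'_c b)) = 21.3 − √(21.3² − 2 × 4130/(0.85 × 4 × 16.7)) = 3.744 in.
A_s = 0.85 f'_c a b / f_y = 0.85 × 4 × 3.744 × 16.7 / 75 = 2.834 in².

A_s ≈ 2.83 in²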